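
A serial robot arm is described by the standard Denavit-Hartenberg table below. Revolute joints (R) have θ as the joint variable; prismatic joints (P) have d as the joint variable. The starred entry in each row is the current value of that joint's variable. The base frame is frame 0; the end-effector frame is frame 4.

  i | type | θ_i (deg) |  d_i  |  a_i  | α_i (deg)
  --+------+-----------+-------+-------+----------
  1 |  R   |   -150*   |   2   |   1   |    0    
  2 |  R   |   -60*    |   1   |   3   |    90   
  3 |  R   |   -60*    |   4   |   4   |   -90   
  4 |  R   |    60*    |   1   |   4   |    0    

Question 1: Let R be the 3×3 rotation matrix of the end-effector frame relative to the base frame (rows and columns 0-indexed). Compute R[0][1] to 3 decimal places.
0.125

End-effector y-axis (col 1 of R) = (0.1250,-0.6495,0.7500)
R[0][1] = 0.1250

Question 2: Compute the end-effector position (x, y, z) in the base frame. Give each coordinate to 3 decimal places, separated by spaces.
after link 1: o_1 = (-0.8660, -0.5000, 2.0000)
after link 2: o_2 = (-3.4641, 1.0000, 3.0000)
after link 3: o_3 = (-3.1962, 5.4641, -0.4641)
after link 4: o_4 = (-6.5442, 3.3971, -1.6962)

-6.544 3.397 -1.696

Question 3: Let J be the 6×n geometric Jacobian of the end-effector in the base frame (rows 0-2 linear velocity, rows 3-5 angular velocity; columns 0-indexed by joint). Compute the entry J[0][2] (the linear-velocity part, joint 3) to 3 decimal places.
axis z_2 = (0.5000,0.8660,0.0000); lever o_n−o_2 = (-3.0801,2.3971,-4.6962)
cross product → J_v[:, 2] = (-4.0670,2.3481,3.8660)
J_ω[:, 2] = z_2
entry J[0][2] = -4.0670

-4.067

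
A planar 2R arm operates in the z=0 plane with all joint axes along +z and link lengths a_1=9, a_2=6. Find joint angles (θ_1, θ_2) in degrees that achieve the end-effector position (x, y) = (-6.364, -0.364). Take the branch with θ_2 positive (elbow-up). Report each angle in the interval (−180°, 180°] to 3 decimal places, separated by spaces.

cos θ_2 = (40.6330−9²−6²)/(2·9·6) = -0.7071; θ_2 = 134.9996° (elbow-up)
β = atan2(-0.3640,-6.3640) = -176.7264°; ψ = atan2(4.2427,4.7574) = 41.7268°
θ_1 = β − ψ = -218.4532°

141.547 135.000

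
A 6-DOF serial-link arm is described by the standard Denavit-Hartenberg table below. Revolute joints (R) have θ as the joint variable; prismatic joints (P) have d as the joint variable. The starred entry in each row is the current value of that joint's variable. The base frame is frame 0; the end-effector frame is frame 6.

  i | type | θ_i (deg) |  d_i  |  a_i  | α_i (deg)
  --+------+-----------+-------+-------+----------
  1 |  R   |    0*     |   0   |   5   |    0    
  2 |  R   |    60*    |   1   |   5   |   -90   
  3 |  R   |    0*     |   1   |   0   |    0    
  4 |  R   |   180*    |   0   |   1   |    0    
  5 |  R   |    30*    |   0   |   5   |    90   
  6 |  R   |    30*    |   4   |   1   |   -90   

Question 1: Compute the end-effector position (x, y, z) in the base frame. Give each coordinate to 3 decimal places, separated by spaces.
after link 1: o_1 = (5.0000, 0.0000, 0.0000)
after link 2: o_2 = (7.5000, 4.3301, 1.0000)
after link 3: o_3 = (6.6340, 4.8301, 1.0000)
after link 4: o_4 = (6.1340, 3.9641, 1.0000)
after link 5: o_5 = (3.9689, 0.2141, 3.5000)
after link 6: o_6 = (2.1609, -1.9175, 0.4689)

2.161 -1.917 0.469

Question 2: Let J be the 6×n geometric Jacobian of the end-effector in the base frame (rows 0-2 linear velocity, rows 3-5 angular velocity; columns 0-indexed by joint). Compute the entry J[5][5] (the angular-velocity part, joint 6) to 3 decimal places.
axis z_5 = (-0.2500,-0.4330,-0.8660); lever o_n−o_5 = (-1.8080,-2.1316,-3.0311)
cross product → J_v[:, 5] = (-0.5335,0.8080,-0.2500)
J_ω[:, 5] = z_5
entry J[5][5] = -0.8660

-0.866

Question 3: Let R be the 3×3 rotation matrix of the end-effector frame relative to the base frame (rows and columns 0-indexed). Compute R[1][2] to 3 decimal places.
0.808

End-effector z-axis (col 2 of R) = (-0.5335,0.8080,-0.2500)
R[1][2] = 0.8080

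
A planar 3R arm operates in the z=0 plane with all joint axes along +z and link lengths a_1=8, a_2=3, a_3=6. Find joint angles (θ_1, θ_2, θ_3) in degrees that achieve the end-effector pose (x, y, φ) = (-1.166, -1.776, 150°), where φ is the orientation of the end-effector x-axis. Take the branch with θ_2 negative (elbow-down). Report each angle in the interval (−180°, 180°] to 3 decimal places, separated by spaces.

wrist centre = target − a_3·(cos φ, sin φ) = (4.0302, -4.7760)
cos θ_2 = (39.0523−8²−3²)/(2·8·3) = -0.7072; θ_2 = -135.0111° (elbow-down)
β = atan2(-4.7760,4.0302) = -49.8412°; ψ = atan2(-2.1209,5.8783) = -19.8397°
θ_1 = β − ψ = -30.0015°
θ_3 = φ − θ_1 − θ_2 = -44.9874° (wrapped to (-180°,180°])

-30.001 -135.011 -44.987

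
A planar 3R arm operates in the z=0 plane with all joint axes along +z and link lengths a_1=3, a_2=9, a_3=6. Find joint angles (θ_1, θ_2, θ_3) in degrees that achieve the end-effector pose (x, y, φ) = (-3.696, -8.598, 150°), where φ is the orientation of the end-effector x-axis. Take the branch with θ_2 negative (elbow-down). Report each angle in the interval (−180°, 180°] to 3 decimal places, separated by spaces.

wrist centre = target − a_3·(cos φ, sin φ) = (1.5002, -11.5980)
cos θ_2 = (136.7641−3²−9²)/(2·3·9) = 0.8660; θ_2 = -30.0028° (elbow-down)
β = atan2(-11.5980,1.5002) = -82.6300°; ψ = atan2(-4.5004,10.7940) = -22.6329°
θ_1 = β − ψ = -59.9971°
θ_3 = φ − θ_1 − θ_2 = -120.0001° (wrapped to (-180°,180°])

-59.997 -30.003 -120.000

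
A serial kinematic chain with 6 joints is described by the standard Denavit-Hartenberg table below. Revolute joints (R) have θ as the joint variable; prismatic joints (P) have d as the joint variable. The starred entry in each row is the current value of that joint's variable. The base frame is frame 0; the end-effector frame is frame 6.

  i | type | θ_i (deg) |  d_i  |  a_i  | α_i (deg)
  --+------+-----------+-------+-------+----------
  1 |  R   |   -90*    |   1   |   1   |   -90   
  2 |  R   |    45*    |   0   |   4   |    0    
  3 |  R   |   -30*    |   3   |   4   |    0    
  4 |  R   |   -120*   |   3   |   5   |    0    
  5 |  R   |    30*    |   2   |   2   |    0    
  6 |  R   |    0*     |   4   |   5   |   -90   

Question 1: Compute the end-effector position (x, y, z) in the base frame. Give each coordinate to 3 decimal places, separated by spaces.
12.000 -8.210 8.727

after link 1: o_1 = (0.0000, -1.0000, 1.0000)
after link 2: o_2 = (0.0000, -3.8284, -1.8284)
after link 3: o_3 = (3.0000, -7.6921, -2.8637)
after link 4: o_4 = (6.0000, -6.3980, 1.9659)
after link 5: o_5 = (8.0000, -6.9157, 3.8978)
after link 6: o_6 = (12.0000, -8.2098, 8.7274)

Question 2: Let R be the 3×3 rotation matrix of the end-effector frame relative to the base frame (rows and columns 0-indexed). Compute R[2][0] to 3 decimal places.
0.966

End-effector x-axis (col 0 of R) = (-0.0000,-0.2588,0.9659)
R[2][0] = 0.9659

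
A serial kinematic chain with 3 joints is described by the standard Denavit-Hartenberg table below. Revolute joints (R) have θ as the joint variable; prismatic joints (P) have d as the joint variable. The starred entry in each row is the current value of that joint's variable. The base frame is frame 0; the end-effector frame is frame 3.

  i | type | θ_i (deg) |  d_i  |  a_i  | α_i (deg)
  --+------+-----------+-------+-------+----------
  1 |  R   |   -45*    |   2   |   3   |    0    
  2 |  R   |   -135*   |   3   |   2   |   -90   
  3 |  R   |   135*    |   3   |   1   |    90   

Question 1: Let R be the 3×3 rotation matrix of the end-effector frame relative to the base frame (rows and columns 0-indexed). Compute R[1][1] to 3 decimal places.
End-effector y-axis (col 1 of R) = (0.0000,-1.0000,0.0000)
R[1][1] = -1.0000

-1.000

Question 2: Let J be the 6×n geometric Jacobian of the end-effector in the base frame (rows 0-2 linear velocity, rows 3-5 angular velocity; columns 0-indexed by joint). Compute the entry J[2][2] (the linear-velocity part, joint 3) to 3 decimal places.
0.707

axis z_2 = (0.0000,-1.0000,0.0000); lever o_n−o_2 = (0.7071,-3.0000,-0.7071)
cross product → J_v[:, 2] = (0.7071,0.0000,0.7071)
J_ω[:, 2] = z_2
entry J[2][2] = 0.7071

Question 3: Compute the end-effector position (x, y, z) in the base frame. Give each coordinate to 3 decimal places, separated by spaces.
0.828 -5.121 4.293

after link 1: o_1 = (2.1213, -2.1213, 2.0000)
after link 2: o_2 = (0.1213, -2.1213, 5.0000)
after link 3: o_3 = (0.8284, -5.1213, 4.2929)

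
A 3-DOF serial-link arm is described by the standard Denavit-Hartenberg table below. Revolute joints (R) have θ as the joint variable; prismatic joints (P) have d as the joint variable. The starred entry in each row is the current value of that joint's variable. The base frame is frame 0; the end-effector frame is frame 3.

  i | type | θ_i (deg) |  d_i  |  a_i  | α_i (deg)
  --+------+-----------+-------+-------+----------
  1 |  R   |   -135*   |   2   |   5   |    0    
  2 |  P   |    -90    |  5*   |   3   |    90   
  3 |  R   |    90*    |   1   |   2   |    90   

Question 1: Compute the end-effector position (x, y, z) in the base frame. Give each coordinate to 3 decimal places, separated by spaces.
-4.950 -0.707 9.000

after link 1: o_1 = (-3.5355, -3.5355, 2.0000)
after link 2: o_2 = (-5.6569, -1.4142, 7.0000)
after link 3: o_3 = (-4.9497, -0.7071, 9.0000)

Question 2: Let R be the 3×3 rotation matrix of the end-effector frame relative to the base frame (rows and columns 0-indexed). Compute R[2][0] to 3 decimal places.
End-effector x-axis (col 0 of R) = (-0.0000,-0.0000,1.0000)
R[2][0] = 1.0000

1.000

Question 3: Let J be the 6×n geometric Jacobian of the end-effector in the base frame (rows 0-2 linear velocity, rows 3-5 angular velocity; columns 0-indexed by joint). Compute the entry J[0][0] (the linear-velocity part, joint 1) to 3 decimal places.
0.707

axis z_0 = ẑ; lever o_n−o_0 = (-4.9497,-0.7071,9.0000)
cross product → J_v[:, 0] = (0.7071,-4.9497,0.0000)
J_ω[:, 0] = z_0
entry J[0][0] = 0.7071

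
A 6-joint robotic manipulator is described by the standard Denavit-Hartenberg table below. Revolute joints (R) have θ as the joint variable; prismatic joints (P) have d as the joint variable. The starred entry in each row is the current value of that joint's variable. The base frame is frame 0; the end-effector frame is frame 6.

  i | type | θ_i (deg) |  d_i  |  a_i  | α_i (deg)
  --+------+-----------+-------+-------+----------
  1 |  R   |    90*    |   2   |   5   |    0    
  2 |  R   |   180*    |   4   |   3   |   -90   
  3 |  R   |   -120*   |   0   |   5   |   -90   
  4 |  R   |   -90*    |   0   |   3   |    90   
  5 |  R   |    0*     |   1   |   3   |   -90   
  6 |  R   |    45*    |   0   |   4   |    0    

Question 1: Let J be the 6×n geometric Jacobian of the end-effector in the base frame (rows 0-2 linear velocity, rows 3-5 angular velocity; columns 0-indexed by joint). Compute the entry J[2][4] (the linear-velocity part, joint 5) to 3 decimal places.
axis z_4 = (0.0000,-0.5000,-0.8660); lever o_n−o_4 = (5.8284,0.9142,1.5835)
cross product → J_v[:, 4] = (-0.0000,-5.0476,2.9142)
J_ω[:, 4] = z_4
entry J[2][4] = 2.9142

2.914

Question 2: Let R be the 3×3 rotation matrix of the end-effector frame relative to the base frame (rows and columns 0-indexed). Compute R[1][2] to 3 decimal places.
-0.866

End-effector z-axis (col 2 of R) = (-0.0000,-0.8660,0.5000)
R[1][2] = -0.8660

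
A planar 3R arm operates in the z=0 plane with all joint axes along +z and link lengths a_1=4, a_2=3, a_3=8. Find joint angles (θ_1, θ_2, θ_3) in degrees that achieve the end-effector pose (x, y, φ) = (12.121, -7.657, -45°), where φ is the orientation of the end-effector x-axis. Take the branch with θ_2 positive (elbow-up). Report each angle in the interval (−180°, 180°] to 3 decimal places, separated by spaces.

-29.999 29.994 -44.996

wrist centre = target − a_3·(cos φ, sin φ) = (6.4641, -2.0001)
cos θ_2 = (45.7858−4²−3²)/(2·4·3) = 0.8661; θ_2 = 29.9945° (elbow-up)
β = atan2(-2.0001,6.4641) = -17.1932°; ψ = atan2(1.4998,6.5982) = 12.8055°
θ_1 = β − ψ = -29.9987°
θ_3 = φ − θ_1 − θ_2 = -44.9958° (wrapped to (-180°,180°])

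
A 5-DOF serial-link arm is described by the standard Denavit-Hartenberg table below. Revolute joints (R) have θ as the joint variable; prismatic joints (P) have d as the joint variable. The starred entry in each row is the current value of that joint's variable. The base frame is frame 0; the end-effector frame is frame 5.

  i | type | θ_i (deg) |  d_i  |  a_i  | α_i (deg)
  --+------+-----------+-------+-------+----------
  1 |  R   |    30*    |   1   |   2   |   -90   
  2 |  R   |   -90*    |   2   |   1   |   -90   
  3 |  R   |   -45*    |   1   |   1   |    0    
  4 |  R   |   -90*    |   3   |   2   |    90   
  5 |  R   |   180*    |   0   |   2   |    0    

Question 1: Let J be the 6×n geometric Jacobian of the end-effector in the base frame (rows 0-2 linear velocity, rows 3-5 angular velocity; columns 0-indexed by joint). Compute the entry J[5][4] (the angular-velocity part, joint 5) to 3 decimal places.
-0.707

axis z_4 = (0.3536,-0.6124,-0.7071); lever o_n−o_4 = (0.7071,-1.2247,1.4142)
cross product → J_v[:, 4] = (-1.7321,-1.0000,0.0000)
J_ω[:, 4] = z_4
entry J[5][4] = -0.7071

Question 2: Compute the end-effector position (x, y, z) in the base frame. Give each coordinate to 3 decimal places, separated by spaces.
3.843 5.344 2.707

after link 1: o_1 = (1.7321, 1.0000, 1.0000)
after link 2: o_2 = (0.7321, 2.7321, 2.0000)
after link 3: o_3 = (1.2445, 3.8444, 2.7071)
after link 4: o_4 = (3.1355, 6.5692, 1.2929)
after link 5: o_5 = (3.8426, 5.3444, 2.7071)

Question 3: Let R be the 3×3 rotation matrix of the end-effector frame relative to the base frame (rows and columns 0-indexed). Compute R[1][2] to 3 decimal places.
-0.612

End-effector z-axis (col 2 of R) = (0.3536,-0.6124,-0.7071)
R[1][2] = -0.6124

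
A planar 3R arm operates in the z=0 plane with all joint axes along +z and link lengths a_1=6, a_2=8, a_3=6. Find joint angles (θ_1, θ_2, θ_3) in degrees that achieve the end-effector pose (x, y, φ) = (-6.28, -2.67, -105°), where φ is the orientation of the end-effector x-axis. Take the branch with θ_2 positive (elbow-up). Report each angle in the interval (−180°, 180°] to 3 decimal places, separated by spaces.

wrist centre = target − a_3·(cos φ, sin φ) = (-4.7271, 3.1256)
cos θ_2 = (32.1144−6²−8²)/(2·6·8) = -0.7071; θ_2 = 135.0028° (elbow-up)
β = atan2(3.1256,-4.7271) = 146.5273°; ψ = atan2(5.6566,0.3429) = 86.5313°
θ_1 = β − ψ = 59.9960°
θ_3 = φ − θ_1 − θ_2 = 60.0012° (wrapped to (-180°,180°])

59.996 135.003 60.001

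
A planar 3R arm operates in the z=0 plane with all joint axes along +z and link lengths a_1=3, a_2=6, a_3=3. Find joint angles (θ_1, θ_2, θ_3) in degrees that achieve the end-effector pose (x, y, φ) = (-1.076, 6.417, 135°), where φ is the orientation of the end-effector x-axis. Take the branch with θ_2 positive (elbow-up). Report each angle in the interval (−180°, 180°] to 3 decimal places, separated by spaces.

wrist centre = target − a_3·(cos φ, sin φ) = (1.0453, 4.2957)
cos θ_2 = (19.5456−3²−6²)/(2·3·6) = -0.7071; θ_2 = 134.9968° (elbow-up)
β = atan2(4.2957,1.0453) = 76.3233°; ψ = atan2(4.2429,-1.2424) = 106.3212°
θ_1 = β − ψ = -29.9979°
θ_3 = φ − θ_1 − θ_2 = 30.0010° (wrapped to (-180°,180°])

-29.998 134.997 30.001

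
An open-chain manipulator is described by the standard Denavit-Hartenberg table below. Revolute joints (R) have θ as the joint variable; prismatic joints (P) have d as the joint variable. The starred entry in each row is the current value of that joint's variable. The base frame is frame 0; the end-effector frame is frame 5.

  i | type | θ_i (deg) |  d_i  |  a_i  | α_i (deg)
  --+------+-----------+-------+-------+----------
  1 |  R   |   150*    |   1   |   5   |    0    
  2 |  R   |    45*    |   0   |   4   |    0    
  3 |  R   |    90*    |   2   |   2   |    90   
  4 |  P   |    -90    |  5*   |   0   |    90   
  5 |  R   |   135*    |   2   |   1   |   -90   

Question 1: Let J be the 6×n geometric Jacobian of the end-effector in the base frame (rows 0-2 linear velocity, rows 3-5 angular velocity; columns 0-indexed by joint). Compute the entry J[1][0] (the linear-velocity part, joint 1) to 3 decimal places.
axis z_0 = ẑ; lever o_n−o_0 = (-13.7065,-0.0124,3.7071)
cross product → J_v[:, 0] = (0.0124,-13.7065,0.0000)
J_ω[:, 0] = z_0
entry J[1][0] = -13.7065

-13.706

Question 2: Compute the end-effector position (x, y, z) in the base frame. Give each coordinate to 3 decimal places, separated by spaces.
-13.706 -0.012 3.707

after link 1: o_1 = (-4.3301, 2.5000, 1.0000)
after link 2: o_2 = (-8.1938, 1.4647, 1.0000)
after link 3: o_3 = (-7.6762, -0.4671, 3.0000)
after link 4: o_4 = (-12.5058, -1.7612, 3.0000)
after link 5: o_5 = (-13.7065, -0.0124, 3.7071)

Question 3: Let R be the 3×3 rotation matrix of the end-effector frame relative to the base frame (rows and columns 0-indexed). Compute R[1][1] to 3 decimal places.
-0.966

End-effector y-axis (col 1 of R) = (0.2588,-0.9659,0.0000)
R[1][1] = -0.9659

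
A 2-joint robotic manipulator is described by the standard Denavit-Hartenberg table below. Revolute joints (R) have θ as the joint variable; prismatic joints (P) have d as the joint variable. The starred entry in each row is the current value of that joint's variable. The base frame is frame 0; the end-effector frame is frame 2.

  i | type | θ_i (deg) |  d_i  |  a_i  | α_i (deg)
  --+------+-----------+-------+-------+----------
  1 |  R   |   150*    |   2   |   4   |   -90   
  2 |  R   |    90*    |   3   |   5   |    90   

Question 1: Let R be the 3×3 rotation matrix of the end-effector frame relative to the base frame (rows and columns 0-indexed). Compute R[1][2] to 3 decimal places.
End-effector z-axis (col 2 of R) = (-0.8660,0.5000,0.0000)
R[1][2] = 0.5000

0.500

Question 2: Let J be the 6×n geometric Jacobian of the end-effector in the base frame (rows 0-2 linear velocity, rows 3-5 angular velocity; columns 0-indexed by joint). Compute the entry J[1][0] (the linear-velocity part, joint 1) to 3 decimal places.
-4.964

axis z_0 = ẑ; lever o_n−o_0 = (-4.9641,-0.5981,-3.0000)
cross product → J_v[:, 0] = (0.5981,-4.9641,0.0000)
J_ω[:, 0] = z_0
entry J[1][0] = -4.9641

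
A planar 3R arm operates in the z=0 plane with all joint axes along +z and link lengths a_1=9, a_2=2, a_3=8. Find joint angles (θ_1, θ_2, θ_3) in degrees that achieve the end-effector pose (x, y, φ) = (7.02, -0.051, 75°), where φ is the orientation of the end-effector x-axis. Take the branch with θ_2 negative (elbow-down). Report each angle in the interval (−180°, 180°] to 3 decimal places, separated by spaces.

wrist centre = target − a_3·(cos φ, sin φ) = (4.9494, -7.7784)
cos θ_2 = (85.0006−9²−2²)/(2·9·2) = 0.0000; θ_2 = -89.9990° (elbow-down)
β = atan2(-7.7784,4.9494) = -57.5312°; ψ = atan2(-2.0000,9.0000) = -12.5288°
θ_1 = β − ψ = -45.0024°
θ_3 = φ − θ_1 − θ_2 = -149.9986° (wrapped to (-180°,180°])

-45.002 -89.999 -149.999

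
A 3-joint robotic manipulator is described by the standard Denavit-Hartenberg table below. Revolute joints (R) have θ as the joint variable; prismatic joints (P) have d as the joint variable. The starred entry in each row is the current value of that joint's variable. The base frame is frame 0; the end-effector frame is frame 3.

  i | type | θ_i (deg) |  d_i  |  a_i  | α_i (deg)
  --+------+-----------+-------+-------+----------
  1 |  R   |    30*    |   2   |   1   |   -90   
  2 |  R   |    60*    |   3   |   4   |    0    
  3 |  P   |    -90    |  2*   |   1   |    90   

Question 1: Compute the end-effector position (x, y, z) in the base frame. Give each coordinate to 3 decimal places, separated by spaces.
0.848 6.263 -0.964

after link 1: o_1 = (0.8660, 0.5000, 2.0000)
after link 2: o_2 = (1.0981, 4.0981, -1.4641)
after link 3: o_3 = (0.8481, 6.2631, -0.9641)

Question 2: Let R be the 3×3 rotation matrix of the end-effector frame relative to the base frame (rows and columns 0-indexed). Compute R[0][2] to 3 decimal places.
End-effector z-axis (col 2 of R) = (-0.4330,-0.2500,0.8660)
R[0][2] = -0.4330

-0.433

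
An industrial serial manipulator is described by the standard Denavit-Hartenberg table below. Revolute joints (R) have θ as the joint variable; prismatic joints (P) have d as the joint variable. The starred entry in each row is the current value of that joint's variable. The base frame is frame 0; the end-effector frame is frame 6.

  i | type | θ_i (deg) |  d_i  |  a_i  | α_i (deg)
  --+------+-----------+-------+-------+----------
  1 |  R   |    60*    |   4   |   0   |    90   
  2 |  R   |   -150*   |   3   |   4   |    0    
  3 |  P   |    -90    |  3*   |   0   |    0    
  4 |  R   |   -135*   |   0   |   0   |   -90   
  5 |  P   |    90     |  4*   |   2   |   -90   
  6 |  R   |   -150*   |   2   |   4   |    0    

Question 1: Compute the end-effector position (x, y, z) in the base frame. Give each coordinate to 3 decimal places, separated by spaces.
4.543 -7.060 8.313

after link 1: o_1 = (0.0000, 0.0000, 4.0000)
after link 2: o_2 = (0.8660, -4.5000, 2.0000)
after link 3: o_3 = (3.4641, -6.0000, 2.0000)
after link 4: o_4 = (3.4641, -6.0000, 2.0000)
after link 5: o_5 = (2.2497, -4.1034, 5.8637)
after link 6: o_6 = (4.5426, -7.0602, 8.3132)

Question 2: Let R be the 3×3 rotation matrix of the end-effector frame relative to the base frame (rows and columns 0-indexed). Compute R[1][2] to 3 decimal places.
End-effector z-axis (col 2 of R) = (-0.4830,-0.8365,0.2588)
R[1][2] = -0.8365

-0.837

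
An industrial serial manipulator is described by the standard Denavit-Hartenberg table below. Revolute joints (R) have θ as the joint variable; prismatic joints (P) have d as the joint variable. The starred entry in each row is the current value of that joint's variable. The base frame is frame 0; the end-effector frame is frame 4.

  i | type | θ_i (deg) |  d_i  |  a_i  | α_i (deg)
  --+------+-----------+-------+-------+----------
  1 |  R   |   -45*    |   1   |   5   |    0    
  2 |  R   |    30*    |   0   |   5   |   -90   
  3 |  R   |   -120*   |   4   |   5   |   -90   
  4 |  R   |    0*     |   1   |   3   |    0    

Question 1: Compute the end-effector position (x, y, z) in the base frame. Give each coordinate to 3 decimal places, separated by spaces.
6.373 -0.155 8.428

after link 1: o_1 = (3.5355, -3.5355, 1.0000)
after link 2: o_2 = (8.3652, -4.8296, 1.0000)
after link 3: o_3 = (6.9856, -0.3189, 5.3301)
after link 4: o_4 = (6.3733, -0.1548, 8.4282)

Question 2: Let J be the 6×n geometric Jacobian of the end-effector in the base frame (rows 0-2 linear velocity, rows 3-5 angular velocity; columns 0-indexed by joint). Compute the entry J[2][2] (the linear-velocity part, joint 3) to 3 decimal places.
3.134

axis z_2 = (0.2588,0.9659,0.0000); lever o_n−o_2 = (-1.9919,4.6748,7.4282)
cross product → J_v[:, 2] = (7.1751,-1.9226,3.1340)
J_ω[:, 2] = z_2
entry J[2][2] = 3.1340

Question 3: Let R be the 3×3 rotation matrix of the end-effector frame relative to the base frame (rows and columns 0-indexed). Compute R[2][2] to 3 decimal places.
0.500

End-effector z-axis (col 2 of R) = (0.8365,-0.2241,0.5000)
R[2][2] = 0.5000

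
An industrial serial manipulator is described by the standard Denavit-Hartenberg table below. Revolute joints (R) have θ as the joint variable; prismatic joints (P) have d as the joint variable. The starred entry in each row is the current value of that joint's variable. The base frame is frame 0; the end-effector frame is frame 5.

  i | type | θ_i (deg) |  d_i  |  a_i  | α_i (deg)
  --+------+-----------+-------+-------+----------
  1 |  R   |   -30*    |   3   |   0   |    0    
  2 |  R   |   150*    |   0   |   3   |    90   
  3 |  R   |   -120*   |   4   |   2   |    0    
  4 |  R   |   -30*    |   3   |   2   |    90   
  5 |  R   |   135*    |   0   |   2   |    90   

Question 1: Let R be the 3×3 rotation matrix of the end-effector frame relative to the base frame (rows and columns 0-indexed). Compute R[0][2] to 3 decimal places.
0.919

End-effector z-axis (col 2 of R) = (0.9186,-0.1768,-0.3536)
R[0][2] = 0.9186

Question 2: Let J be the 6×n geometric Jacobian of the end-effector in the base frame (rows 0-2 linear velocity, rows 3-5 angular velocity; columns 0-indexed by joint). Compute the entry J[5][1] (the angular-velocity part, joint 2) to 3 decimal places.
axis z_1 = (0.0000,0.0000,1.0000); lever o_n−o_1 = (6.5406,5.4998,-2.0249)
cross product → J_v[:, 1] = (-5.4998,6.5406,0.0000)
J_ω[:, 1] = z_1
entry J[5][1] = 1.0000

1.000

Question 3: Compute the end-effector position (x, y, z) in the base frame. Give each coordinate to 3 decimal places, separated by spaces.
6.541 5.500 0.975

after link 1: o_1 = (0.0000, 0.0000, 3.0000)
after link 2: o_2 = (-1.5000, 2.5981, 3.0000)
after link 3: o_3 = (2.4641, 3.7321, 1.2679)
after link 4: o_4 = (5.9282, 3.7321, 0.2679)
after link 5: o_5 = (6.5406, 5.4998, 0.9751)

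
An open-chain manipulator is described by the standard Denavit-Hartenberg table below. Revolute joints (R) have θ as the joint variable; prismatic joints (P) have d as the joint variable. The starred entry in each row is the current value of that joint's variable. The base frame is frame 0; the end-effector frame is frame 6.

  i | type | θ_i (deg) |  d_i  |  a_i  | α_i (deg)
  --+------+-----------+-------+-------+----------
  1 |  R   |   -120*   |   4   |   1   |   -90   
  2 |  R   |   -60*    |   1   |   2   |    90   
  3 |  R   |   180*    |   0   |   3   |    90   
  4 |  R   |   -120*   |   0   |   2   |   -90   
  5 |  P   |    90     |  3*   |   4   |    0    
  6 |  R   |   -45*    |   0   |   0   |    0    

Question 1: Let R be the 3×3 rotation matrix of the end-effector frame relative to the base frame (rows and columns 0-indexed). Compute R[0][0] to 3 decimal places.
-0.966

End-effector x-axis (col 0 of R) = (-0.9659,-0.2588,-0.0000)
R[0][0] = -0.9659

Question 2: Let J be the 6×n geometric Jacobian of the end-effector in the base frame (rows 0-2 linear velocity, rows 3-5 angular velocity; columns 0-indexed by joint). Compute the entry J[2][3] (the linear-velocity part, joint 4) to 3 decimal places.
-2.000

axis z_3 = (0.8660,-0.5000,0.0000); lever o_n−o_3 = (-4.4641,0.2679,-3.0000)
cross product → J_v[:, 3] = (1.5000,2.5981,-2.0000)
J_ω[:, 3] = z_3
entry J[2][3] = -2.0000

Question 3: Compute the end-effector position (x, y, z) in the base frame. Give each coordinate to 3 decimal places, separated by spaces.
-3.848 -0.665 0.134

after link 1: o_1 = (-0.5000, -0.8660, 4.0000)
after link 2: o_2 = (-0.1340, -2.2321, 5.7321)
after link 3: o_3 = (0.6160, -0.9330, 3.1340)
after link 4: o_4 = (-0.3840, -2.6651, 3.1340)
after link 5: o_5 = (-3.8481, -0.6651, 0.1340)
after link 6: o_6 = (-3.8481, -0.6651, 0.1340)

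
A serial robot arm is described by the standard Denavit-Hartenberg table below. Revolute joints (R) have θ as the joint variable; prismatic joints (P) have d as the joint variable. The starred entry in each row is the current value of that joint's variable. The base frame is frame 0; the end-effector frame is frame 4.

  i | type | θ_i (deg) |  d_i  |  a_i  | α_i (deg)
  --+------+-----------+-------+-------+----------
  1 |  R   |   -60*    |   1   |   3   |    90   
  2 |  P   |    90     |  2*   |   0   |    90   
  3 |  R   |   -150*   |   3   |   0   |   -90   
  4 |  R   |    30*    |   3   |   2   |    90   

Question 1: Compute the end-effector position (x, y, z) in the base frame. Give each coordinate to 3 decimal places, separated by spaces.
after link 1: o_1 = (1.5000, -2.5981, 1.0000)
after link 2: o_2 = (-0.2321, -3.5981, 1.0000)
after link 3: o_3 = (1.2679, -6.1962, 1.0000)
after link 4: o_4 = (3.7679, -3.5981, 1.0000)

3.768 -3.598 1.000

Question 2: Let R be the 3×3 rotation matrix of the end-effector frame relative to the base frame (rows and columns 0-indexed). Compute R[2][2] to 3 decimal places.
End-effector z-axis (col 2 of R) = (0.6495,-0.6250,-0.4330)
R[2][2] = -0.4330

-0.433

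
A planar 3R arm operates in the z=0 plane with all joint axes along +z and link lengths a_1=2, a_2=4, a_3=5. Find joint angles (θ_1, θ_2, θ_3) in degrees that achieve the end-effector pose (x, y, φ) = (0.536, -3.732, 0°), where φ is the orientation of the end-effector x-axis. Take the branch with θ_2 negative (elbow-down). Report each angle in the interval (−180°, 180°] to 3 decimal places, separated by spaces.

-119.994 -30.009 150.003

wrist centre = target − a_3·(cos φ, sin φ) = (-4.4640, -3.7320)
cos θ_2 = (33.8551−2²−4²)/(2·2·4) = 0.8659; θ_2 = -30.0092° (elbow-down)
β = atan2(-3.7320,-4.4640) = -140.1037°; ψ = atan2(-2.0006,5.4638) = -20.1101°
θ_1 = β − ψ = -119.9935°
θ_3 = φ − θ_1 − θ_2 = 150.0027° (wrapped to (-180°,180°])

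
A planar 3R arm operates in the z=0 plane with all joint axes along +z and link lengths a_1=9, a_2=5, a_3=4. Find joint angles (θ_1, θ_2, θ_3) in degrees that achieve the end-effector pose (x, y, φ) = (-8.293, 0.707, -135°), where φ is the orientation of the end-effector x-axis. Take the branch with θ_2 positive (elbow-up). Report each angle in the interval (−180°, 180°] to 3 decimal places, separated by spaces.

wrist centre = target − a_3·(cos φ, sin φ) = (-5.4646, 3.5354)
cos θ_2 = (42.3608−9²−5²)/(2·9·5) = -0.7071; θ_2 = 134.9996° (elbow-up)
β = atan2(3.5354,-5.4646) = 147.0983°; ψ = atan2(3.5356,5.4645) = 32.9031°
θ_1 = β − ψ = 114.1951°
θ_3 = φ − θ_1 − θ_2 = -24.1948° (wrapped to (-180°,180°])

114.195 135.000 -24.195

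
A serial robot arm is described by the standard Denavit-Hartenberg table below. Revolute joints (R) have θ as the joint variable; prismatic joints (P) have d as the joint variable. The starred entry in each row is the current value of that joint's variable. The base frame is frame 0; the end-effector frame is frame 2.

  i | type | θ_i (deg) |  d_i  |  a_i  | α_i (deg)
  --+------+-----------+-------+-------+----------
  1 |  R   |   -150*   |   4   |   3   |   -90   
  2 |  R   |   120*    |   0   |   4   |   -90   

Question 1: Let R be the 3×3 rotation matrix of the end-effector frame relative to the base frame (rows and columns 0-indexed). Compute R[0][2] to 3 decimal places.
0.750

End-effector z-axis (col 2 of R) = (0.7500,0.4330,0.5000)
R[0][2] = 0.7500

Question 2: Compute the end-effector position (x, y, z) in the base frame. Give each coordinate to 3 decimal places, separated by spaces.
-0.866 -0.500 0.536

after link 1: o_1 = (-2.5981, -1.5000, 4.0000)
after link 2: o_2 = (-0.8660, -0.5000, 0.5359)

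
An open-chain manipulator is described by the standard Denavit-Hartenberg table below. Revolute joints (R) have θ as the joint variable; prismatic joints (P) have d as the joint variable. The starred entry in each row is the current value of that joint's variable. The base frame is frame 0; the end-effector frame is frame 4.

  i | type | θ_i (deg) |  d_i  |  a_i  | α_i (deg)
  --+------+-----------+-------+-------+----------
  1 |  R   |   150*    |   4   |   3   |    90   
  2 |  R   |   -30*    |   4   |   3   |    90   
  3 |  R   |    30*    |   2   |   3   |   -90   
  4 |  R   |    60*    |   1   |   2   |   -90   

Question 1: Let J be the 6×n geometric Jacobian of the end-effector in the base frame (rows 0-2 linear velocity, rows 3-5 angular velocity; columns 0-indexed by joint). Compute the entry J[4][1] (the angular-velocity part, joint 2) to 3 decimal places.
0.866

axis z_1 = (0.5000,0.8660,0.0000); lever o_n−o_1 = (-0.9240,8.4617,-3.2141)
cross product → J_v[:, 1] = (-2.7835,1.6071,5.0311)
J_ω[:, 1] = z_1
entry J[4][1] = 0.8660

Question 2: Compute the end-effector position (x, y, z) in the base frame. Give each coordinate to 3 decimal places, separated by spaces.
-3.522 9.962 0.786

after link 1: o_1 = (-2.5981, 1.5000, 4.0000)
after link 2: o_2 = (-2.8481, 6.2631, 2.5000)
after link 3: o_3 = (-3.1806, 8.1872, -0.5311)
after link 4: o_4 = (-3.5221, 9.9617, 0.7859)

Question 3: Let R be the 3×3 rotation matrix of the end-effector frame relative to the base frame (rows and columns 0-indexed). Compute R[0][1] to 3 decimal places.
End-effector y-axis (col 1 of R) = (-0.8080,-0.5335,-0.2500)
R[0][1] = -0.8080

-0.808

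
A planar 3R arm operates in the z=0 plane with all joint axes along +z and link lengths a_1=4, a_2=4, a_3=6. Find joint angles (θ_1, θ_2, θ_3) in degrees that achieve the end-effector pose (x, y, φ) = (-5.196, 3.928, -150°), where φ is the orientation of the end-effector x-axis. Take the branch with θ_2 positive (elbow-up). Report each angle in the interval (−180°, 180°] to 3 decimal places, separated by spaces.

wrist centre = target − a_3·(cos φ, sin φ) = (0.0002, 6.9280)
cos θ_2 = (47.9972−4²−4²)/(2·4·4) = 0.4999; θ_2 = 60.0058° (elbow-up)
β = atan2(6.9280,0.0002) = 89.9987°; ψ = atan2(3.4643,5.9996) = 30.0029°
θ_1 = β − ψ = 59.9958°
θ_3 = φ − θ_1 − θ_2 = 89.9983° (wrapped to (-180°,180°])

59.996 60.006 89.998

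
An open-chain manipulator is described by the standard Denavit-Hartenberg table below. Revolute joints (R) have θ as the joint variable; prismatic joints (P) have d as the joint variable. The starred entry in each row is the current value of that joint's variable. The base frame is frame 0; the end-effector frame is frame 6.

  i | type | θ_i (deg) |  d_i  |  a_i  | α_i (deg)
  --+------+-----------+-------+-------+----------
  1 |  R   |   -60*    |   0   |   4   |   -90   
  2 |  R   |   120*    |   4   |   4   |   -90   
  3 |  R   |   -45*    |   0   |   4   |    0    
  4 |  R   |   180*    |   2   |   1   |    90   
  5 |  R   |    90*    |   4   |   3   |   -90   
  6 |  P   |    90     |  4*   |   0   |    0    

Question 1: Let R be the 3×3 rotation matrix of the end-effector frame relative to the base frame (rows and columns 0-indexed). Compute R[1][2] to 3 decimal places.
0.660

End-effector z-axis (col 2 of R) = (0.4356,0.6597,-0.6124)
R[1][2] = 0.6597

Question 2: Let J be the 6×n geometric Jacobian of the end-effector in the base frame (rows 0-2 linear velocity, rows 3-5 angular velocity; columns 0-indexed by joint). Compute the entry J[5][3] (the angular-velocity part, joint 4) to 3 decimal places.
0.500

axis z_3 = (-0.4330,0.7500,0.5000); lever o_n−o_3 = (-4.0149,5.5398,-1.7866)
cross product → J_v[:, 3] = (-4.1098,-2.7811,0.6124)
J_ω[:, 3] = z_3
entry J[5][3] = 0.5000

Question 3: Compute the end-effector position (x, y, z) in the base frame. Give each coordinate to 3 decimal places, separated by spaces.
2.192 8.447 -7.700

after link 1: o_1 = (2.0000, -3.4641, 0.0000)
after link 2: o_2 = (4.4641, 0.2679, -3.4641)
after link 3: o_3 = (6.2065, 2.9069, -5.9136)
after link 4: o_4 = (4.9049, 3.7472, -4.3012)
after link 5: o_5 = (0.4492, 5.8077, -5.2507)
after link 6: o_6 = (2.1916, 8.4467, -7.7002)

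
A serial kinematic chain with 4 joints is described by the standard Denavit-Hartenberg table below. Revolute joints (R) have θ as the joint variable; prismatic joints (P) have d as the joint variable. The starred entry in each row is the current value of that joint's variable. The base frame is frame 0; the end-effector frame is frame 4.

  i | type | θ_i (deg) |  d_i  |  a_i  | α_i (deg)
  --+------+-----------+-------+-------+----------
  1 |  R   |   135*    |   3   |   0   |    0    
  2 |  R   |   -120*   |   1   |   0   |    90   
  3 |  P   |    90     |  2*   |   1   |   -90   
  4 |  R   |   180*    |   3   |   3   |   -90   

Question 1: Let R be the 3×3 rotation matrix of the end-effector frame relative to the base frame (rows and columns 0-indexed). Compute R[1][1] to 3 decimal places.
0.259

End-effector y-axis (col 1 of R) = (0.9659,0.2588,-0.0000)
R[1][1] = 0.2588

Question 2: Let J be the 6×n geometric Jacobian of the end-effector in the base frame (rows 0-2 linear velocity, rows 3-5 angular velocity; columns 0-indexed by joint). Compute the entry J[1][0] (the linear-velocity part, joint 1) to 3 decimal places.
axis z_0 = ẑ; lever o_n−o_0 = (-2.3801,-2.7083,2.0000)
cross product → J_v[:, 0] = (2.7083,-2.3801,0.0000)
J_ω[:, 0] = z_0
entry J[1][0] = -2.3801

-2.380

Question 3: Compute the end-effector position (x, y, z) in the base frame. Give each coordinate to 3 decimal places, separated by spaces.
after link 1: o_1 = (0.0000, 0.0000, 3.0000)
after link 2: o_2 = (0.0000, 0.0000, 4.0000)
after link 3: o_3 = (0.5176, -1.9319, 5.0000)
after link 4: o_4 = (-2.3801, -2.7083, 2.0000)

-2.380 -2.708 2.000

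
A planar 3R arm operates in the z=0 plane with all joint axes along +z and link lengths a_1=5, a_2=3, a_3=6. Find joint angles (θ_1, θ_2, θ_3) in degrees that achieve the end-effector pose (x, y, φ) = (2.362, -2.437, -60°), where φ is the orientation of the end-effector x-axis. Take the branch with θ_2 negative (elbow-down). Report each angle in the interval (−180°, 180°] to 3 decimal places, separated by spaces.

wrist centre = target − a_3·(cos φ, sin φ) = (-0.6380, 2.7592)
cos θ_2 = (8.0200−5²−3²)/(2·5·3) = -0.8660; θ_2 = -149.9972° (elbow-down)
β = atan2(2.7592,-0.6380) = 103.0197°; ψ = atan2(-1.5001,2.4020) = -31.9861°
θ_1 = β − ψ = 135.0058°
θ_3 = φ − θ_1 − θ_2 = -45.0086° (wrapped to (-180°,180°])

135.006 -149.997 -45.009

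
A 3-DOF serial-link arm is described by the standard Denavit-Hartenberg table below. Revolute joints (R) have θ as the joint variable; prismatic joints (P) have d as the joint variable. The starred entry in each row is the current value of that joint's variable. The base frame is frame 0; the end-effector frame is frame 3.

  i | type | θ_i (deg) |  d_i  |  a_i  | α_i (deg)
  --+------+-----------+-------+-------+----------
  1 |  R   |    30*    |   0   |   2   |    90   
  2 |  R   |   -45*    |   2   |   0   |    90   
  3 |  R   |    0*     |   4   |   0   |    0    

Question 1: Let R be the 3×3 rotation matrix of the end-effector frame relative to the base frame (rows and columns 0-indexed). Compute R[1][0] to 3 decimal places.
End-effector x-axis (col 0 of R) = (0.6124,0.3536,-0.7071)
R[1][0] = 0.3536

0.354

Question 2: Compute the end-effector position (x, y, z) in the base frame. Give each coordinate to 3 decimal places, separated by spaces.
after link 1: o_1 = (1.7321, 1.0000, 0.0000)
after link 2: o_2 = (2.7321, -0.7321, 0.0000)
after link 3: o_3 = (0.2826, -2.1463, -2.8284)

0.283 -2.146 -2.828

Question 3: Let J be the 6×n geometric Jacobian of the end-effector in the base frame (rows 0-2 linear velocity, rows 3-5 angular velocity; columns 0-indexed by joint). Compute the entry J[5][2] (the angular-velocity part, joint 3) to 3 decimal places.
-0.707

axis z_2 = (-0.6124,-0.3536,-0.7071); lever o_n−o_2 = (-2.4495,-1.4142,-2.8284)
cross product → J_v[:, 2] = (0.0000,0.0000,-0.0000)
J_ω[:, 2] = z_2
entry J[5][2] = -0.7071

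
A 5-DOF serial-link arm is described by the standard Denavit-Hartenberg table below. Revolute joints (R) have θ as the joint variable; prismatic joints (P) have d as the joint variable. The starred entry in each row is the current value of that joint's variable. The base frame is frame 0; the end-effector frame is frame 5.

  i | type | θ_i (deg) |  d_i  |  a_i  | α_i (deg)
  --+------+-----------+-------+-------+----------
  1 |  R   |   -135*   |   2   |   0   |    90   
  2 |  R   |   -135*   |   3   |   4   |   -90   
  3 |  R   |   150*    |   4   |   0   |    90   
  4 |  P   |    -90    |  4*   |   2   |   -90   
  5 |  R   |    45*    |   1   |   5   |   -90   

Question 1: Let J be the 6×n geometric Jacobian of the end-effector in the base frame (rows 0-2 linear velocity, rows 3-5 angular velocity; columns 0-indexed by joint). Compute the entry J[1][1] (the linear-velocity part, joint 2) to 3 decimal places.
axis z_1 = (-0.7071,0.7071,0.0000); lever o_n−o_1 = (0.9675,3.9342,-1.2945)
cross product → J_v[:, 1] = (-0.9153,-0.9153,-3.4661)
J_ω[:, 1] = z_1
entry J[1][1] = -0.9153

-0.915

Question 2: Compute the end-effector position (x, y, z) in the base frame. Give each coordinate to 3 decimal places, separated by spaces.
0.968 3.934 0.706

after link 1: o_1 = (0.0000, 0.0000, 2.0000)
after link 2: o_2 = (-0.1213, 4.1213, -0.8284)
after link 3: o_3 = (-2.1213, 2.1213, -3.6569)
after link 4: o_4 = (2.3282, 1.6718, -3.6569)
after link 5: o_5 = (0.9675, 3.9342, 0.7055)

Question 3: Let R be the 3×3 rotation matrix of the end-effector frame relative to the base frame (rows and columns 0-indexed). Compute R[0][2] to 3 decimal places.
End-effector z-axis (col 2 of R) = (-0.9633,-0.0973,-0.2500)
R[0][2] = -0.9633

-0.963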